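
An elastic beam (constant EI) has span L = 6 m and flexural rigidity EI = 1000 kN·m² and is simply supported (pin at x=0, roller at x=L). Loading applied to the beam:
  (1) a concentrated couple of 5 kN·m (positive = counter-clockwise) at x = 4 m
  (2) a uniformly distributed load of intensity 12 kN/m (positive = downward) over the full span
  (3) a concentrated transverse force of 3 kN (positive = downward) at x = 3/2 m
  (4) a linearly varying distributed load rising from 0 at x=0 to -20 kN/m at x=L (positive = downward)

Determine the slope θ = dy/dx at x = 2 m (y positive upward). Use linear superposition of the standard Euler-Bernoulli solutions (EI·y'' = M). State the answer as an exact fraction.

Load 1 — applied couple M₀=5 kN·m at a=4 m (b=L-a=2):
  θ_1 = (M₀x²/(2L)+C₁)/EI  [x≤a] with C₁=M₀(3b²-L²)/(6L)=-10/3 = (5·2²/(2·6)+(-10/3))/1000 = -1/600 rad
Load 2 — uniform load w=12 kN/m over full span:
  θ_2 = -w(L³-6Lx²+4x³)/(24EI) = -12·(6³-6·6·2²+4·2³)/(24·1000) = -13/250 rad
Load 3 — point force P=3 kN at a=3/2 m (b=L-a=9/2):
  θ_3 = -Pa(2L²-6Lx+3x²+a²)/(6LEI)  [x>a] = -3·(3/2)·(2·6²-6·6·2+3·2²+(3/2)²)/(6·6·1000) = -57/32000 rad
Load 4 — triangular load w₀=-20 kN/m (0→w₀ over full span):
  θ_4 = -w₀(7L⁴-30L²x²+15x⁴)/(360LEI) = -(-20)·(7·6⁴-30·6²·2²+15·2⁴)/(360·6·1000) = 52/1125 rad
Superposition: θ = Σ θ_i = -2657/288000 rad ≈ -0.009226 rad

θ(2) = -2657/288000 rad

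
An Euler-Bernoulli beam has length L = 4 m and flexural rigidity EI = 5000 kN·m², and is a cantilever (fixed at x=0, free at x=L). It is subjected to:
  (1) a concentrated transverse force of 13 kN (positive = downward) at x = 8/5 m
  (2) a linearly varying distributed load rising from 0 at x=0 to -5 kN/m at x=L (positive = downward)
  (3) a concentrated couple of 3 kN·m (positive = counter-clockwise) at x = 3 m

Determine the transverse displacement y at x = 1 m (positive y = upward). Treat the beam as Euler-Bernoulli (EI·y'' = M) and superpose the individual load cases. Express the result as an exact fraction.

Load 1 — point force P=13 kN at a=8/5 m (b=L-a=12/5):
  y_1 = -Px²(3a-x)/(6EI)  [x≤a] = -13·1²·(3·(8/5)-1)/(6·5000) = -247/150000 m
Load 2 — triangular load w₀=-5 kN/m (0→w₀ over full span):
  y_2 = (w₀Lx³/12-w₀L²x²/6-w₀x⁵/(120L))/EI = ((-5)·4·1³/12-(-5)·4²·1²/6-(-5)·1⁵/(120·4))/5000 = 1121/480000 m
Load 3 — applied couple M₀=3 kN·m at a=3 m (b=L-a=1):
  y_3 = M₀x²/(2EI)  [x≤a] = 3·1²/(2·5000) = 3/10000 m
Superposition: y = Σ y_i = 791/800000 m ≈ 0.000989 m

y(1) = 791/800000 m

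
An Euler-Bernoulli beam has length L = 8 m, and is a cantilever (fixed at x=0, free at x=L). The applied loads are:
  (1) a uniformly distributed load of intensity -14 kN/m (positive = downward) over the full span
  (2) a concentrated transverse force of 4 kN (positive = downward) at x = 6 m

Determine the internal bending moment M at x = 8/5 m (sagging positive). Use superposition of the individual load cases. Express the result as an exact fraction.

Load 1 — uniform load w=-14 kN/m over full span:
  M_1 = -w(L-x)²/2 = -(-14)·(8-(8/5))²/2 = 7168/25 kN·m
Load 2 — point force P=4 kN at a=6 m (b=L-a=2):
  M_2 = -P(a-x)  [x≤a] = -4·(6-(8/5)) = -88/5 kN·m
Superposition: M = Σ M_i = 6728/25 kN·m ≈ 269.120000 kN·m

M(8/5) = 6728/25 kN·m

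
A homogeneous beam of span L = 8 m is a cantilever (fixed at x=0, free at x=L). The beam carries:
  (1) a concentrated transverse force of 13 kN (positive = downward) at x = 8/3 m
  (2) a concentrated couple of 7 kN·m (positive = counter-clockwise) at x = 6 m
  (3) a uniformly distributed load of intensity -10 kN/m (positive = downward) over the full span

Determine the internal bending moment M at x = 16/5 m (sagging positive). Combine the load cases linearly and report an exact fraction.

M(16/5) = 611/5 kN·m

Load 1 — point force P=13 kN at a=8/3 m (b=L-a=16/3):
  M_1 = 0  [x>a] = 0 kN·m
Load 2 — applied couple M₀=7 kN·m at a=6 m (b=L-a=2):
  M_2 = M₀  [x≤a] = 7 = 7 kN·m
Load 3 — uniform load w=-10 kN/m over full span:
  M_3 = -w(L-x)²/2 = -(-10)·(8-(16/5))²/2 = 576/5 kN·m
Superposition: M = Σ M_i = 611/5 kN·m ≈ 122.200000 kN·m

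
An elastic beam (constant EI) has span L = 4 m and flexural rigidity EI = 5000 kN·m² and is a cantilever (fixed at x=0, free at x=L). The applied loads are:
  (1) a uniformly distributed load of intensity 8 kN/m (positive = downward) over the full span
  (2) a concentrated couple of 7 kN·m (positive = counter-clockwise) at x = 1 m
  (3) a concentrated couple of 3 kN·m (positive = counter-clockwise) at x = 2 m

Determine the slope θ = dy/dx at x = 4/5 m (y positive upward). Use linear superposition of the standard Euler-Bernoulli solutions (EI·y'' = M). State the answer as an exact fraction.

Load 1 — uniform load w=8 kN/m over full span:
  θ_1 = -wx(x²-3Lx+3L²)/(6EI) = -8·(4/5)·((4/5)²-3·4·(4/5)+3·4²)/(6·5000) = -1952/234375 rad
Load 2 — applied couple M₀=7 kN·m at a=1 m (b=L-a=3):
  θ_2 = M₀x/EI  [x≤a] = 7·(4/5)/5000 = 7/6250 rad
Load 3 — applied couple M₀=3 kN·m at a=2 m (b=L-a=2):
  θ_3 = M₀x/EI  [x≤a] = 3·(4/5)/5000 = 3/6250 rad
Superposition: θ = Σ θ_i = -1577/234375 rad ≈ -0.006729 rad

θ(4/5) = -1577/234375 rad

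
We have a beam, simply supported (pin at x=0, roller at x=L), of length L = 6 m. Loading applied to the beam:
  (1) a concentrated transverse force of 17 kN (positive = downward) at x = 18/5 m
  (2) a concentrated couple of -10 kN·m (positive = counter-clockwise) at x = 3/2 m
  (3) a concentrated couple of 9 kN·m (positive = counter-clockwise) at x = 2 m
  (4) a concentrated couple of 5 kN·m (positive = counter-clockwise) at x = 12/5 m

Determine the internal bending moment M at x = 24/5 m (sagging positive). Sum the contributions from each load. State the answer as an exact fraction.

Load 1 — point force P=17 kN at a=18/5 m (b=L-a=12/5):
  M_1 = Pa(L-x)/L  [x>a] = 17·(18/5)·(6-(24/5))/6 = 306/25 kN·m
Load 2 — applied couple M₀=-10 kN·m at a=3/2 m (b=L-a=9/2):
  M_2 = M₀x/L - M₀  [x>a] = (-10)·(24/5)/6 - (-10) = 2 kN·m
Load 3 — applied couple M₀=9 kN·m at a=2 m (b=L-a=4):
  M_3 = M₀x/L - M₀  [x>a] = 9·(24/5)/6 - 9 = -9/5 kN·m
Load 4 — applied couple M₀=5 kN·m at a=12/5 m (b=L-a=18/5):
  M_4 = M₀x/L - M₀  [x>a] = 5·(24/5)/6 - 5 = -1 kN·m
Superposition: M = Σ M_i = 286/25 kN·m ≈ 11.440000 kN·m

M(24/5) = 286/25 kN·m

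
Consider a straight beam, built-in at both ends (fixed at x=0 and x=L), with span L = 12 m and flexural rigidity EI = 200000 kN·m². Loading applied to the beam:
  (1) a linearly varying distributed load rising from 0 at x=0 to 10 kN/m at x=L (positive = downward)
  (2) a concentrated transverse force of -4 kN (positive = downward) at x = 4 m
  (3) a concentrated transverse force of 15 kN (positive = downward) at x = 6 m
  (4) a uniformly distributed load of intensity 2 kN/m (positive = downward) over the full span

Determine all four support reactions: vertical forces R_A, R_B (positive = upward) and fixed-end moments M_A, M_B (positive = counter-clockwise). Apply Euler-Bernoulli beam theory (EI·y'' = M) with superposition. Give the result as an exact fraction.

Load 1 — triangular load w₀=10 kN/m (0→w₀ over full span):
  R_A = 3w₀L/20 = 3·10·12/20 = 18 kN
  M_A = w₀L²/30 = 10·12²/30 = 48 kN·m
  R_B = 7w₀L/20 = 7·10·12/20 = 42 kN
  M_B = -w₀L²/20 = -10·12²/20 = -72 kN·m
Load 2 — point force P=-4 kN at a=4 m (b=L-a=8):
  R_A = Pb²(3a+b)/L³ = (-4)·8²·(3·4+8)/12³ = -80/27 kN
  M_A = Pab²/L² = (-4)·4·8²/12² = -64/9 kN·m
  R_B = Pa²(a+3b)/L³ = (-4)·4²·(4+3·8)/12³ = -28/27 kN
  M_B = -Pa²b/L² = -(-4)·4²·8/12² = 32/9 kN·m
Load 3 — point force P=15 kN at a=6 m (b=L-a=6):
  R_A = Pb²(3a+b)/L³ = 15·6²·(3·6+6)/12³ = 15/2 kN
  M_A = Pab²/L² = 15·6·6²/12² = 45/2 kN·m
  R_B = Pa²(a+3b)/L³ = 15·6²·(6+3·6)/12³ = 15/2 kN
  M_B = -Pa²b/L² = -15·6²·6/12² = -45/2 kN·m
Load 4 — uniform load w=2 kN/m over full span:
  R_A = wL/2 = 2·12/2 = 12 kN
  M_A = wL²/12 = 2·12²/12 = 24 kN·m
  R_B = wL/2 = 2·12/2 = 12 kN
  M_B = -wL²/12 = -2·12²/12 = -24 kN·m
Superposition: R_A = 1865/54 kN, M_A = 1573/18 kN·m, R_B = 3265/54 kN, M_B = -2069/18 kN·m

R_A = 1865/54 kN, M_A = 1573/18 kN·m, R_B = 3265/54 kN, M_B = -2069/18 kN·m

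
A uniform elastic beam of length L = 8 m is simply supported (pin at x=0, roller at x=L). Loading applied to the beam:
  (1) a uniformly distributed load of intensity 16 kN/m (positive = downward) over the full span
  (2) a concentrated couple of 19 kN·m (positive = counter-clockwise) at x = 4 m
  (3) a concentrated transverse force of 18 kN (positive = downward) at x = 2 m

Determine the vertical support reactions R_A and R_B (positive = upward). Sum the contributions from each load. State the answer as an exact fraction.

R_A = 639/8 kN, R_B = 529/8 kN

Load 1 — uniform load w=16 kN/m over full span:
  R_A = wL/2 = 16·8/2 = 64 kN
  R_B = wL/2 = 16·8/2 = 64 kN
Load 2 — applied couple M₀=19 kN·m at a=4 m (b=L-a=4):
  R_A = M₀/L = 19/8 kN
  R_B = -M₀/L = -19/8 kN
Load 3 — point force P=18 kN at a=2 m (b=L-a=6):
  R_A = Pb/L = 18·6/8 = 27/2 kN
  R_B = Pa/L = 18·2/8 = 9/2 kN
Superposition: R_A = 639/8 kN, R_B = 529/8 kN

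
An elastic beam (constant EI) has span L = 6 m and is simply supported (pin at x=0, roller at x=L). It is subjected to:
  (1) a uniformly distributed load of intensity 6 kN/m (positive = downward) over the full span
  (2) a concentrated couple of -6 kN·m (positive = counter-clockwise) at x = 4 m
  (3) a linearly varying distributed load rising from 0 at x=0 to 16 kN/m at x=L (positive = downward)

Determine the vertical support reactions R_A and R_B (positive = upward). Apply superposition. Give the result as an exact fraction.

Load 1 — uniform load w=6 kN/m over full span:
  R_A = wL/2 = 6·6/2 = 18 kN
  R_B = wL/2 = 6·6/2 = 18 kN
Load 2 — applied couple M₀=-6 kN·m at a=4 m (b=L-a=2):
  R_A = M₀/L = (-6)/6 = -1 kN
  R_B = -M₀/L = -(-6)/6 = 1 kN
Load 3 — triangular load w₀=16 kN/m (0→w₀ over full span):
  R_A = w₀L/6 = 16·6/6 = 16 kN
  R_B = w₀L/3 = 16·6/3 = 32 kN
Superposition: R_A = 33 kN, R_B = 51 kN

R_A = 33 kN, R_B = 51 kN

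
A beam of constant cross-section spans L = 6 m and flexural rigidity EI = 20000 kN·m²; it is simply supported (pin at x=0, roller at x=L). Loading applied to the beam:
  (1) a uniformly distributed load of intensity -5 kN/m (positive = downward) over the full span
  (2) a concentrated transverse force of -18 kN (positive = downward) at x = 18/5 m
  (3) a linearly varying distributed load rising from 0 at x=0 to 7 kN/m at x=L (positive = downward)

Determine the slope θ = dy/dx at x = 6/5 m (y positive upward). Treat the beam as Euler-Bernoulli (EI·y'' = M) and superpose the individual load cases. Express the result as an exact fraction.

Load 1 — uniform load w=-5 kN/m over full span:
  θ_1 = -w(L³-6Lx²+4x³)/(24EI) = -(-5)·(6³-6·6·(6/5)²+4·(6/5)³)/(24·20000) = 891/500000 rad
Load 2 — point force P=-18 kN at a=18/5 m (b=L-a=12/5):
  θ_2 = -Pb(L²-b²-3x²)/(6LEI)  [x≤a] = -(-18)·(12/5)·(6²-(12/5)²-3·(6/5)²)/(6·6·20000) = 243/156250 rad
Load 3 — triangular load w₀=7 kN/m (0→w₀ over full span):
  θ_3 = -w₀(7L⁴-30L²x²+15x⁴)/(360LEI) = -7·(7·6⁴-30·6²·(6/5)²+15·(6/5)⁴)/(360·6·20000) = -1911/1562500 rad
Superposition: θ = Σ θ_i = 26427/12500000 rad ≈ 0.002114 rad

θ(6/5) = 26427/12500000 rad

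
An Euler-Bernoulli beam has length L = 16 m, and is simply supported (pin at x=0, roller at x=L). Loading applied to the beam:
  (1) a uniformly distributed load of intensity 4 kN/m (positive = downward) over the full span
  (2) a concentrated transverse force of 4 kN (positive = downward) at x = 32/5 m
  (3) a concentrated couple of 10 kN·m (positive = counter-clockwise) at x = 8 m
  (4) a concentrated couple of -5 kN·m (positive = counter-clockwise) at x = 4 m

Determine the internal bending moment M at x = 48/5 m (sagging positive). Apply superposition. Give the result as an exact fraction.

M(48/5) = 3278/25 kN·m

Load 1 — uniform load w=4 kN/m over full span:
  M_1 = wx(L-x)/2 = 4·(48/5)·(16-(48/5))/2 = 3072/25 kN·m
Load 2 — point force P=4 kN at a=32/5 m (b=L-a=48/5):
  M_2 = Pa(L-x)/L  [x>a] = 4·(32/5)·(16-(48/5))/16 = 256/25 kN·m
Load 3 — applied couple M₀=10 kN·m at a=8 m (b=L-a=8):
  M_3 = M₀x/L - M₀  [x>a] = 10·(48/5)/16 - 10 = -4 kN·m
Load 4 — applied couple M₀=-5 kN·m at a=4 m (b=L-a=12):
  M_4 = M₀x/L - M₀  [x>a] = (-5)·(48/5)/16 - (-5) = 2 kN·m
Superposition: M = Σ M_i = 3278/25 kN·m ≈ 131.120000 kN·m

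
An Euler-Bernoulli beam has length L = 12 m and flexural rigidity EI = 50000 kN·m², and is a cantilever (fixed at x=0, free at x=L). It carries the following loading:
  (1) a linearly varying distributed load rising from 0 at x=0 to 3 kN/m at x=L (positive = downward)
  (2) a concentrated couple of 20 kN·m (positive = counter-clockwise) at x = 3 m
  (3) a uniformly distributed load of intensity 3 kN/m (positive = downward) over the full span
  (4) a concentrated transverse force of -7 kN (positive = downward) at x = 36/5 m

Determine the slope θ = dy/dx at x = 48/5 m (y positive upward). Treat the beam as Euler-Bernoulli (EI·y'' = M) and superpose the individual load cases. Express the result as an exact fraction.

Load 1 — triangular load w₀=3 kN/m (0→w₀ over full span):
  θ_1 = (w₀Lx²/4-w₀L²x/3-w₀x⁴/(24L))/EI = (3·12·(48/5)²/4-3·12²·(48/5)/3-3·(48/5)⁴/(24·12))/50000 = -25056/1953125 rad
Load 2 — applied couple M₀=20 kN·m at a=3 m (b=L-a=9):
  θ_2 = M₀a/EI  [x>a] = 20·3/50000 = 3/2500 rad
Load 3 — uniform load w=3 kN/m over full span:
  θ_3 = -wx(x²-3Lx+3L²)/(6EI) = -3·(48/5)·((48/5)²-3·12·(48/5)+3·12²)/(6·50000) = -6696/390625 rad
Load 4 — point force P=-7 kN at a=36/5 m (b=L-a=24/5):
  θ_4 = -Pa²/(2EI)  [x>a] = -(-7)·(36/5)²/(2·50000) = 567/156250 rad
Superposition: θ = Σ θ_i = -196419/7812500 rad ≈ -0.025142 rad

θ(48/5) = -196419/7812500 rad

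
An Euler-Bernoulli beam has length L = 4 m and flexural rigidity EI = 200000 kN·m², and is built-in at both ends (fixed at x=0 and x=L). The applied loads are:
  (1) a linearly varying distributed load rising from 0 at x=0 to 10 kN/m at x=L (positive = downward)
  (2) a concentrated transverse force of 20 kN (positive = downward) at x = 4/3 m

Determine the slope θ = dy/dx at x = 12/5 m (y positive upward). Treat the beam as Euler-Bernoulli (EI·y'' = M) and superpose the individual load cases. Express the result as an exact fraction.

θ(12/5) = 68/3515625 rad

Load 1 — triangular load w₀=10 kN/m (0→w₀ over full span):
  θ_1 = -w₀(2x(L-x)(L-2x)(x+2L)+x²(L-x)²)/(120LEI) = -10·(2·(12/5)·(4-(12/5))·(4-2·(12/5))·((12/5)+2·4)+(12/5)²·(4-(12/5))²)/(120·4·200000) = 2/390625 rad
Load 2 — point force P=20 kN at a=4/3 m (b=L-a=8/3):
  θ_2 = Pa²(L-x)(2bL-(3b+a)(L-x))/(2L³EI)  [x>a] = 20·(4/3)²·(4-(12/5))·(2·(8/3)·4-(3·(8/3)+(4/3))·(4-(12/5)))/(2·4³·200000) = 2/140625 rad
Superposition: θ = Σ θ_i = 68/3515625 rad ≈ 0.000019 rad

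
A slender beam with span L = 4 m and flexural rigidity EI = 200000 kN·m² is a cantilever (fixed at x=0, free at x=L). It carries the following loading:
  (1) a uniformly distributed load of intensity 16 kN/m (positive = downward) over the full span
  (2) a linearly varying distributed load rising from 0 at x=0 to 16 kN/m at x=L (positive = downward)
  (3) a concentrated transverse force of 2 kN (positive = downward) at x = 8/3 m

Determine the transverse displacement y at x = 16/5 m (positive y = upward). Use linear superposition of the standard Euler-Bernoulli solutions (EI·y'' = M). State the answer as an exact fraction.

y(16/5) = -13160584/3955078125 m

Load 1 — uniform load w=16 kN/m over full span:
  y_1 = -wx²(x²-4Lx+6L²)/(24EI) = -16·(16/5)²·((16/5)²-4·4·(16/5)+6·4²)/(24·200000) = -11008/5859375 m
Load 2 — triangular load w₀=16 kN/m (0→w₀ over full span):
  y_2 = (w₀Lx³/12-w₀L²x²/6-w₀x⁵/(120L))/EI = (16·4·(16/5)³/12-16·4²·(16/5)²/6-16·(16/5)⁵/(120·4))/200000 = -200192/146484375 m
Load 3 — point force P=2 kN at a=8/3 m (b=L-a=4/3):
  y_3 = -Pa²(3x-a)/(6EI)  [x>a] = -2·(8/3)²·(3·(16/5)-(8/3))/(6·200000) = -104/1265625 m
Superposition: y = Σ y_i = -13160584/3955078125 m ≈ -0.003328 m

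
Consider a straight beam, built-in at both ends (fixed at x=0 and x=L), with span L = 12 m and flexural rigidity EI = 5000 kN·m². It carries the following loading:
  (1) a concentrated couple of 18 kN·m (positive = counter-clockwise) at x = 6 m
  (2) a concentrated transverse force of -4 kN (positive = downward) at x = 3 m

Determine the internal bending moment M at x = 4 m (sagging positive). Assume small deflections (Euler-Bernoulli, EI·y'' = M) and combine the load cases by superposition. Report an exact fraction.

Load 1 — applied couple M₀=18 kN·m at a=6 m (b=L-a=6):
  M_1 = R_Ax - M_A  [x≤a] with R_A=9/4, M_A=9/2 = (9/4)·4 - (9/2) = 9/2 kN·m
Load 2 — point force P=-4 kN at a=3 m (b=L-a=9):
  M_2 = Pa²(a+3b)(L-x)/L³ - Pa²b/L²  [x>a] = (-4)·3²·(3+3·9)·(12-4)/12³ - (-4)·3²·9/12² = -11/4 kN·m
Superposition: M = Σ M_i = 7/4 kN·m ≈ 1.750000 kN·m

M(4) = 7/4 kN·m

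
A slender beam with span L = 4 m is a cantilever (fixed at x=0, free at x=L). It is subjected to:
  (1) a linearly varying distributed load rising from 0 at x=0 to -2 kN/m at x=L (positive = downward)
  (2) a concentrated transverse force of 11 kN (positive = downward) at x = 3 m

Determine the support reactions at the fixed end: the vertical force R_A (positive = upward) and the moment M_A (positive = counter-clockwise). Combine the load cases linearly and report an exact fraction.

R_A = 7 kN, M_A = 67/3 kN·m

Load 1 — triangular load w₀=-2 kN/m (0→w₀ over full span):
  R_A = w₀L/2 = (-2)·4/2 = -4 kN
  M_A = w₀L²/3 = (-2)·4²/3 = -32/3 kN·m
Load 2 — point force P=11 kN at a=3 m (b=L-a=1):
  R_A = P = 11 kN
  M_A = Pa = 11·3 = 33 kN·m
Superposition: R_A = 7 kN, M_A = 67/3 kN·m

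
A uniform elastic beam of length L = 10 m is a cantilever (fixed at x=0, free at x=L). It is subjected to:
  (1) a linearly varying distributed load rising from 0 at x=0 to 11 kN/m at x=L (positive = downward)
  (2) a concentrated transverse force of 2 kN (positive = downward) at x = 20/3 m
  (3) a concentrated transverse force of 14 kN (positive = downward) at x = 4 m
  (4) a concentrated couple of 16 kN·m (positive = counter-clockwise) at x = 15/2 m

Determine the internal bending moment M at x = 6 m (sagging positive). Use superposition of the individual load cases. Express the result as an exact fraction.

Load 1 — triangular load w₀=11 kN/m (0→w₀ over full span):
  M_1 = w₀Lx/2 - w₀L²/3 - w₀x³/(6L) = 11·10·6/2 - 11·10²/3 - 11·6³/(6·10) = -1144/15 kN·m
Load 2 — point force P=2 kN at a=20/3 m (b=L-a=10/3):
  M_2 = -P(a-x)  [x≤a] = -2·((20/3)-6) = -4/3 kN·m
Load 3 — point force P=14 kN at a=4 m (b=L-a=6):
  M_3 = 0  [x>a] = 0 kN·m
Load 4 — applied couple M₀=16 kN·m at a=15/2 m (b=L-a=5/2):
  M_4 = M₀  [x≤a] = 16 = 16 kN·m
Superposition: M = Σ M_i = -308/5 kN·m ≈ -61.600000 kN·m

M(6) = -308/5 kN·m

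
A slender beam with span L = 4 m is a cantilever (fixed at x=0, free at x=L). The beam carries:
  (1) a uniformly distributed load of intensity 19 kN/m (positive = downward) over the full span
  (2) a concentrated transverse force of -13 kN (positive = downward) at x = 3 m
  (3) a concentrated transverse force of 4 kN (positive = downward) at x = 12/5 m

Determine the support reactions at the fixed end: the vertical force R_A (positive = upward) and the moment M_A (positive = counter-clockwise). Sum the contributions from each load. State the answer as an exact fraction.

Load 1 — uniform load w=19 kN/m over full span:
  R_A = wL = 19·4 = 76 kN
  M_A = wL²/2 = 19·4²/2 = 152 kN·m
Load 2 — point force P=-13 kN at a=3 m (b=L-a=1):
  R_A = P = (-13) = -13 kN
  M_A = Pa = (-13)·3 = -39 kN·m
Load 3 — point force P=4 kN at a=12/5 m (b=L-a=8/5):
  R_A = P = 4 kN
  M_A = Pa = 4·(12/5) = 48/5 kN·m
Superposition: R_A = 67 kN, M_A = 613/5 kN·m

R_A = 67 kN, M_A = 613/5 kN·m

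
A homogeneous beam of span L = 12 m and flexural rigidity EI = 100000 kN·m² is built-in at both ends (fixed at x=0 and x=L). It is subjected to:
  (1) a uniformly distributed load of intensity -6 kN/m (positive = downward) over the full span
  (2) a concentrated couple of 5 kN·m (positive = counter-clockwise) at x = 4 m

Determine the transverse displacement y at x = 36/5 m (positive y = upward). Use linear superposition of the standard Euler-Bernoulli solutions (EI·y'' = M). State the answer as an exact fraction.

y(36/5) = 6007/1953125 m

Load 1 — uniform load w=-6 kN/m over full span:
  y_1 = -wx²(L-x)²/(24EI) = -(-6)·(36/5)²·(12-(36/5))²/(24·100000) = 5832/1953125 m
Load 2 — applied couple M₀=5 kN·m at a=4 m (b=L-a=8):
  y_2 = (R_Ax³/6 - M_Ax²/2 - M₀(x-a)²/2)/EI  [x>a] with R_A=5/9, M_A=0 = ((5/9)·(36/5)³/6 - 0·(36/5)²/2 - 5·((36/5)-4)²/2)/100000 = 7/78125 m
Superposition: y = Σ y_i = 6007/1953125 m ≈ 0.003076 m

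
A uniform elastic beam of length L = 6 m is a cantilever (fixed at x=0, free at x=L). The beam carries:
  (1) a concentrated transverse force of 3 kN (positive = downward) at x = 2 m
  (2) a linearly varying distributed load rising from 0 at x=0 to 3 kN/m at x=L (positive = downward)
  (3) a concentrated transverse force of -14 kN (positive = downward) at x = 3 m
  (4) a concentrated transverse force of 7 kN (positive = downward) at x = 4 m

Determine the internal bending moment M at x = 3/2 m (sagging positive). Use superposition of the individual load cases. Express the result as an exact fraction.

M(3/2) = -665/32 kN·m

Load 1 — point force P=3 kN at a=2 m (b=L-a=4):
  M_1 = -P(a-x)  [x≤a] = -3·(2-(3/2)) = -3/2 kN·m
Load 2 — triangular load w₀=3 kN/m (0→w₀ over full span):
  M_2 = w₀Lx/2 - w₀L²/3 - w₀x³/(6L) = 3·6·(3/2)/2 - 3·6²/3 - 3·(3/2)³/(6·6) = -729/32 kN·m
Load 3 — point force P=-14 kN at a=3 m (b=L-a=3):
  M_3 = -P(a-x)  [x≤a] = -(-14)·(3-(3/2)) = 21 kN·m
Load 4 — point force P=7 kN at a=4 m (b=L-a=2):
  M_4 = -P(a-x)  [x≤a] = -7·(4-(3/2)) = -35/2 kN·m
Superposition: M = Σ M_i = -665/32 kN·m ≈ -20.781250 kN·m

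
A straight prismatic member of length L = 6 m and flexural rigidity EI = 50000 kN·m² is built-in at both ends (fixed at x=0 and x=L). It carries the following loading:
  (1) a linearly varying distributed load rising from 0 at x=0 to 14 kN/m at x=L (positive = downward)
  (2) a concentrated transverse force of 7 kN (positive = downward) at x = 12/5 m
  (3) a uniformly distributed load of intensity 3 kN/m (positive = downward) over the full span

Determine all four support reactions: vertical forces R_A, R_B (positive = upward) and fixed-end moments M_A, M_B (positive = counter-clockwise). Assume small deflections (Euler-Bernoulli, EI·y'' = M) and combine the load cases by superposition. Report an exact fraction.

R_A = 3267/125 kN, M_A = 3981/125 kN·m, R_B = 5108/125 kN, M_B = -4779/125 kN·m

Load 1 — triangular load w₀=14 kN/m (0→w₀ over full span):
  R_A = 3w₀L/20 = 3·14·6/20 = 63/5 kN
  M_A = w₀L²/30 = 14·6²/30 = 84/5 kN·m
  R_B = 7w₀L/20 = 7·14·6/20 = 147/5 kN
  M_B = -w₀L²/20 = -14·6²/20 = -126/5 kN·m
Load 2 — point force P=7 kN at a=12/5 m (b=L-a=18/5):
  R_A = Pb²(3a+b)/L³ = 7·(18/5)²·(3·(12/5)+(18/5))/6³ = 567/125 kN
  M_A = Pab²/L² = 7·(12/5)·(18/5)²/6² = 756/125 kN·m
  R_B = Pa²(a+3b)/L³ = 7·(12/5)²·((12/5)+3·(18/5))/6³ = 308/125 kN
  M_B = -Pa²b/L² = -7·(12/5)²·(18/5)/6² = -504/125 kN·m
Load 3 — uniform load w=3 kN/m over full span:
  R_A = wL/2 = 3·6/2 = 9 kN
  M_A = wL²/12 = 3·6²/12 = 9 kN·m
  R_B = wL/2 = 3·6/2 = 9 kN
  M_B = -wL²/12 = -3·6²/12 = -9 kN·m
Superposition: R_A = 3267/125 kN, M_A = 3981/125 kN·m, R_B = 5108/125 kN, M_B = -4779/125 kN·m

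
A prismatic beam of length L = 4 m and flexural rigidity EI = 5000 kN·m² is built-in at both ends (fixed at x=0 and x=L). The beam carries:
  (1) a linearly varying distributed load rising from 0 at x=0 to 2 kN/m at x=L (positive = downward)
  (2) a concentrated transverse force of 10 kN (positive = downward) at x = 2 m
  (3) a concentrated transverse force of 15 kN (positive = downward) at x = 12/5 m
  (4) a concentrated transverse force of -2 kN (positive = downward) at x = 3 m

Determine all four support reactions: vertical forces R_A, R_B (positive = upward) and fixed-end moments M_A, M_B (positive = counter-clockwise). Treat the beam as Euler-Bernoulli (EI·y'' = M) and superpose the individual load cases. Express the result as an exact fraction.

R_A = 4467/400 kN, M_A = 6871/600 kN·m, R_B = 6333/400 kN, M_B = -2823/200 kN·m

Load 1 — triangular load w₀=2 kN/m (0→w₀ over full span):
  R_A = 3w₀L/20 = 3·2·4/20 = 6/5 kN
  M_A = w₀L²/30 = 2·4²/30 = 16/15 kN·m
  R_B = 7w₀L/20 = 7·2·4/20 = 14/5 kN
  M_B = -w₀L²/20 = -2·4²/20 = -8/5 kN·m
Load 2 — point force P=10 kN at a=2 m (b=L-a=2):
  R_A = Pb²(3a+b)/L³ = 10·2²·(3·2+2)/4³ = 5 kN
  M_A = Pab²/L² = 10·2·2²/4² = 5 kN·m
  R_B = Pa²(a+3b)/L³ = 10·2²·(2+3·2)/4³ = 5 kN
  M_B = -Pa²b/L² = -10·2²·2/4² = -5 kN·m
Load 3 — point force P=15 kN at a=12/5 m (b=L-a=8/5):
  R_A = Pb²(3a+b)/L³ = 15·(8/5)²·(3·(12/5)+(8/5))/4³ = 132/25 kN
  M_A = Pab²/L² = 15·(12/5)·(8/5)²/4² = 144/25 kN·m
  R_B = Pa²(a+3b)/L³ = 15·(12/5)²·((12/5)+3·(8/5))/4³ = 243/25 kN
  M_B = -Pa²b/L² = -15·(12/5)²·(8/5)/4² = -216/25 kN·m
Load 4 — point force P=-2 kN at a=3 m (b=L-a=1):
  R_A = Pb²(3a+b)/L³ = (-2)·1²·(3·3+1)/4³ = -5/16 kN
  M_A = Pab²/L² = (-2)·3·1²/4² = -3/8 kN·m
  R_B = Pa²(a+3b)/L³ = (-2)·3²·(3+3·1)/4³ = -27/16 kN
  M_B = -Pa²b/L² = -(-2)·3²·1/4² = 9/8 kN·m
Superposition: R_A = 4467/400 kN, M_A = 6871/600 kN·m, R_B = 6333/400 kN, M_B = -2823/200 kN·m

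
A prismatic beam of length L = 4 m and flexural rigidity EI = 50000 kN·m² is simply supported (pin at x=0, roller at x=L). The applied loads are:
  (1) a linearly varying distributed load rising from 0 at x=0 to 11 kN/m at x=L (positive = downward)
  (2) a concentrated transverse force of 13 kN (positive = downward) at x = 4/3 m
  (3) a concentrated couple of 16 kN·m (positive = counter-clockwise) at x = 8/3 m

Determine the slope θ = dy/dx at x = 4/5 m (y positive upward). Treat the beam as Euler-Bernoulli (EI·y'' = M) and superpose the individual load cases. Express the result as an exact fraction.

θ(4/5) = -86336/158203125 rad

Load 1 — triangular load w₀=11 kN/m (0→w₀ over full span):
  θ_1 = -w₀(7L⁴-30L²x²+15x⁴)/(360LEI) = -11·(7·4⁴-30·4²·(4/5)²+15·(4/5)⁴)/(360·4·50000) = -4004/17578125 rad
Load 2 — point force P=13 kN at a=4/3 m (b=L-a=8/3):
  θ_2 = -Pb(L²-b²-3x²)/(6LEI)  [x≤a] = -13·(8/3)·(4²-(8/3)²-3·(4/5)²)/(6·4·50000) = -1274/6328125 rad
Load 3 — applied couple M₀=16 kN·m at a=8/3 m (b=L-a=4/3):
  θ_3 = (M₀x²/(2L)+C₁)/EI  [x≤a] with C₁=M₀(3b²-L²)/(6L)=-64/9 = (16·(4/5)²/(2·4)+(-64/9))/50000 = -82/703125 rad
Superposition: θ = Σ θ_i = -86336/158203125 rad ≈ -0.000546 rad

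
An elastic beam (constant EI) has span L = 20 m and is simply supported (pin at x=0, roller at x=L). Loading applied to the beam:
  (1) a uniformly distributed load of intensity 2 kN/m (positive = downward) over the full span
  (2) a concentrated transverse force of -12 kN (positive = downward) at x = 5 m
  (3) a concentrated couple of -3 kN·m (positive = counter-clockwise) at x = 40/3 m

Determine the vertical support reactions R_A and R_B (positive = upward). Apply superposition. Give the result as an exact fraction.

Load 1 — uniform load w=2 kN/m over full span:
  R_A = wL/2 = 2·20/2 = 20 kN
  R_B = wL/2 = 2·20/2 = 20 kN
Load 2 — point force P=-12 kN at a=5 m (b=L-a=15):
  R_A = Pb/L = (-12)·15/20 = -9 kN
  R_B = Pa/L = (-12)·5/20 = -3 kN
Load 3 — applied couple M₀=-3 kN·m at a=40/3 m (b=L-a=20/3):
  R_A = M₀/L = (-3)/20 = -3/20 kN
  R_B = -M₀/L = -(-3)/20 = 3/20 kN
Superposition: R_A = 217/20 kN, R_B = 343/20 kN

R_A = 217/20 kN, R_B = 343/20 kN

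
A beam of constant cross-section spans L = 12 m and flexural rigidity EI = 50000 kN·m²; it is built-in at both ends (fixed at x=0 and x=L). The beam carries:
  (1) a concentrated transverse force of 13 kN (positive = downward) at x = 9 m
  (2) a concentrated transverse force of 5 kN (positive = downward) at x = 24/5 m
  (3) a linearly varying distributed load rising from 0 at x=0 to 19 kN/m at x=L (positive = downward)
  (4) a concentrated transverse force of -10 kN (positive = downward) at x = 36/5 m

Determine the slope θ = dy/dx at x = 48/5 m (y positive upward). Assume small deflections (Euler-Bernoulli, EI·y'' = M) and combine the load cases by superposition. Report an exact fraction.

Load 1 — point force P=13 kN at a=9 m (b=L-a=3):
  θ_1 = Pa²(L-x)(2bL-(3b+a)(L-x))/(2L³EI)  [x>a] = 13·9²·(12-(48/5))·(2·3·12-(3·3+9)·(12-(48/5)))/(2·12³·50000) = 1053/2500000 rad
Load 2 — point force P=5 kN at a=24/5 m (b=L-a=36/5):
  θ_2 = Pa²(L-x)(2bL-(3b+a)(L-x))/(2L³EI)  [x>a] = 5·(24/5)²·(12-(48/5))·(2·(36/5)·12-(3·(36/5)+(24/5))·(12-(48/5)))/(2·12³·50000) = 342/1953125 rad
Load 3 — triangular load w₀=19 kN/m (0→w₀ over full span):
  θ_3 = -w₀(2x(L-x)(L-2x)(x+2L)+x²(L-x)²)/(120LEI) = -19·(2·(48/5)·(12-(48/5))·(12-2·(48/5))·((48/5)+2·12)+(48/5)²·(12-(48/5))²)/(120·12·50000) = 5472/1953125 rad
Load 4 — point force P=-10 kN at a=36/5 m (b=L-a=24/5):
  θ_4 = Pa²(L-x)(2bL-(3b+a)(L-x))/(2L³EI)  [x>a] = (-10)·(36/5)²·(12-(48/5))·(2·(24/5)·12-(3·(24/5)+(36/5))·(12-(48/5)))/(2·12³·50000) = -891/1953125 rad
Superposition: θ = Σ θ_i = 183861/62500000 rad ≈ 0.002942 rad

θ(48/5) = 183861/62500000 rad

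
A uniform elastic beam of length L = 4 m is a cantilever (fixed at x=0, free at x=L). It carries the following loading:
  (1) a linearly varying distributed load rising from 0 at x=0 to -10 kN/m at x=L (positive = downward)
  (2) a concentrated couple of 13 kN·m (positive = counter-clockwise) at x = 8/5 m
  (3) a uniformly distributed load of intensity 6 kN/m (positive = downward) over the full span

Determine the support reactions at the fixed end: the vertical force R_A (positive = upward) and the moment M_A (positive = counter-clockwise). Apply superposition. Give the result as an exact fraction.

R_A = 4 kN, M_A = -55/3 kN·m

Load 1 — triangular load w₀=-10 kN/m (0→w₀ over full span):
  R_A = w₀L/2 = (-10)·4/2 = -20 kN
  M_A = w₀L²/3 = (-10)·4²/3 = -160/3 kN·m
Load 2 — applied couple M₀=13 kN·m at a=8/5 m (b=L-a=12/5):
  R_A = 0 kN
  M_A = -M₀ = -13 kN·m
Load 3 — uniform load w=6 kN/m over full span:
  R_A = wL = 6·4 = 24 kN
  M_A = wL²/2 = 6·4²/2 = 48 kN·m
Superposition: R_A = 4 kN, M_A = -55/3 kN·m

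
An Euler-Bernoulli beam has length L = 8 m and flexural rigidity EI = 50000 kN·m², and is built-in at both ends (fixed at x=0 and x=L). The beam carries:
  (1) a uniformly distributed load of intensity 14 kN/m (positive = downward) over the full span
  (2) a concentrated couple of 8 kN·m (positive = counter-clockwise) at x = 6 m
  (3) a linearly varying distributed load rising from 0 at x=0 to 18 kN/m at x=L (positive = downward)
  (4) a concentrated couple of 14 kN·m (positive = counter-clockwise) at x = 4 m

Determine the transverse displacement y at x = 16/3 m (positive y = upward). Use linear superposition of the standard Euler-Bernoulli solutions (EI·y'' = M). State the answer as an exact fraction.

Load 1 — uniform load w=14 kN/m over full span:
  y_1 = -wx²(L-x)²/(24EI) = -14·(16/3)²·(8-(16/3))²/(24·50000) = -1792/759375 m
Load 2 — applied couple M₀=8 kN·m at a=6 m (b=L-a=2):
  y_2 = (R_Ax³/6 - M_Ax²/2)/EI  [x≤a] with R_A=9/8, M_A=5/2 = ((9/8)·(16/3)³/6 - (5/2)·(16/3)²/2)/50000 = -4/28125 m
Load 3 — triangular load w₀=18 kN/m (0→w₀ over full span):
  y_3 = -w₀x²(L-x)²(x+2L)/(120LEI) = -18·(16/3)²·(8-(16/3))²·((16/3)+2·8)/(120·8·50000) = -2048/1265625 m
Load 4 — applied couple M₀=14 kN·m at a=4 m (b=L-a=4):
  y_4 = (R_Ax³/6 - M_Ax²/2 - M₀(x-a)²/2)/EI  [x>a] with R_A=21/8, M_A=7/2 = ((21/8)·(16/3)³/6 - (7/2)·(16/3)²/2 - 14·((16/3)-4)²/2)/50000 = 7/84375 m
Superposition: y = Σ y_i = -15329/3796875 m ≈ -0.004037 m

y(16/3) = -15329/3796875 m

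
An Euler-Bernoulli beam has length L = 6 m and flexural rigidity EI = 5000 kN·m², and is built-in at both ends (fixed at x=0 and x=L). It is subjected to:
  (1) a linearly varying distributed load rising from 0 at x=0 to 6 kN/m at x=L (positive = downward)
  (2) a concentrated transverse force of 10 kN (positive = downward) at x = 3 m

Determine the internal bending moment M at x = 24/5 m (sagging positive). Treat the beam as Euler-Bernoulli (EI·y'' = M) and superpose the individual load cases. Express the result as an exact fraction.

M(24/5) = -303/250 kN·m

Load 1 — triangular load w₀=6 kN/m (0→w₀ over full span):
  M_1 = 3w₀Lx/20 - w₀L²/30 - w₀x³/(6L) = 3·6·6·(24/5)/20 - 6·6²/30 - 6·(24/5)³/(6·6) = 36/125 kN·m
Load 2 — point force P=10 kN at a=3 m (b=L-a=3):
  M_2 = Pa²(a+3b)(L-x)/L³ - Pa²b/L²  [x>a] = 10·3²·(3+3·3)·(6-(24/5))/6³ - 10·3²·3/6² = -3/2 kN·m
Superposition: M = Σ M_i = -303/250 kN·m ≈ -1.212000 kN·m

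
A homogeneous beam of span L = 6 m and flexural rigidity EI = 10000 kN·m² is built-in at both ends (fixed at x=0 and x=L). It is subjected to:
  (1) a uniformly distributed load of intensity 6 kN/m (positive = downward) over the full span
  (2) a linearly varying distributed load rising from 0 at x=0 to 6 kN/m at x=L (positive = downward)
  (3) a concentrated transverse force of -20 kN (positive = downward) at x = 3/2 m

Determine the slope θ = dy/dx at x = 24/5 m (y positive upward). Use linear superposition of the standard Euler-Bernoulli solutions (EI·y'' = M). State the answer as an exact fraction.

θ(24/5) = 14247/12500000 rad

Load 1 — uniform load w=6 kN/m over full span:
  θ_1 = -wx(L-x)(L-2x)/(12EI) = -6·(24/5)·(6-(24/5))·(6-2·(24/5))/(12·10000) = 81/78125 rad
Load 2 — triangular load w₀=6 kN/m (0→w₀ over full span):
  θ_2 = -w₀(2x(L-x)(L-2x)(x+2L)+x²(L-x)²)/(120LEI) = -6·(2·(24/5)·(6-(24/5))·(6-2·(24/5))·((24/5)+2·6)+(24/5)²·(6-(24/5))²)/(120·6·10000) = 216/390625 rad
Load 3 — point force P=-20 kN at a=3/2 m (b=L-a=9/2):
  θ_3 = Pa²(L-x)(2bL-(3b+a)(L-x))/(2L³EI)  [x>a] = (-20)·(3/2)²·(6-(24/5))·(2·(9/2)·6-(3·(9/2)+(3/2))·(6-(24/5)))/(2·6³·10000) = -9/20000 rad
Superposition: θ = Σ θ_i = 14247/12500000 rad ≈ 0.001140 rad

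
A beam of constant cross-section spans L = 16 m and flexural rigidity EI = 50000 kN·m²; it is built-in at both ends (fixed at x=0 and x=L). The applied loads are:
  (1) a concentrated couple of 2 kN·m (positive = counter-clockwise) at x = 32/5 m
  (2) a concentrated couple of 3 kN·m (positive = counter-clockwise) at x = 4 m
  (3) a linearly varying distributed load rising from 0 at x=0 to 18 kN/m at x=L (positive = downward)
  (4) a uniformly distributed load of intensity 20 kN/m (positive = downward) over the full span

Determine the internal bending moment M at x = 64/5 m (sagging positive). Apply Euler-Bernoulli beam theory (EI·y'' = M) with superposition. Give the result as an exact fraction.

Load 1 — applied couple M₀=2 kN·m at a=32/5 m (b=L-a=48/5):
  M_1 = R_Ax - M_A - M₀  [x>a] with R_A=9/50, M_A=6/25 = (9/50)·(64/5) - (6/25) - 2 = 8/125 kN·m
Load 2 — applied couple M₀=3 kN·m at a=4 m (b=L-a=12):
  M_2 = R_Ax - M_A - M₀  [x>a] with R_A=27/128, M_A=-9/16 = (27/128)·(64/5) - (-9/16) - 3 = 21/80 kN·m
Load 3 — triangular load w₀=18 kN/m (0→w₀ over full span):
  M_3 = 3w₀Lx/20 - w₀L²/30 - w₀x³/(6L) = 3·18·16·(64/5)/20 - 18·16²/30 - 18·(64/5)³/(6·16) = 768/125 kN·m
Load 4 — uniform load w=20 kN/m over full span:
  M_4 = wLx/2 - wL²/12 - wx²/2 = 20·16·(64/5)/2 - 20·16²/12 - 20·(64/5)²/2 = -256/15 kN·m
Superposition: M = Σ M_i = -63577/6000 kN·m ≈ -10.596167 kN·m

M(64/5) = -63577/6000 kN·m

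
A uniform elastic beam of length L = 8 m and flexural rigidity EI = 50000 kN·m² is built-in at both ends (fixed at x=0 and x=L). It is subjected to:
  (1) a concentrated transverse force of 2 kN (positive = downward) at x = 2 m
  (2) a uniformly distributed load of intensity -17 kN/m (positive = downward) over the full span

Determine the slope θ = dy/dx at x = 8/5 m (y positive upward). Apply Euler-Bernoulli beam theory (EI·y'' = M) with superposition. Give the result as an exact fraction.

Load 1 — point force P=2 kN at a=2 m (b=L-a=6):
  θ_1 = -Pb²x(2aL-(3a+b)x)/(2L³EI)  [x≤a] = -2·6²·(8/5)·(2·2·8-(3·2+6)·(8/5))/(2·8³·50000) = -9/312500 rad
Load 2 — uniform load w=-17 kN/m over full span:
  θ_2 = -wx(L-x)(L-2x)/(12EI) = -(-17)·(8/5)·(8-(8/5))·(8-2·(8/5))/(12·50000) = 544/390625 rad
Superposition: θ = Σ θ_i = 2131/1562500 rad ≈ 0.001364 rad

θ(8/5) = 2131/1562500 rad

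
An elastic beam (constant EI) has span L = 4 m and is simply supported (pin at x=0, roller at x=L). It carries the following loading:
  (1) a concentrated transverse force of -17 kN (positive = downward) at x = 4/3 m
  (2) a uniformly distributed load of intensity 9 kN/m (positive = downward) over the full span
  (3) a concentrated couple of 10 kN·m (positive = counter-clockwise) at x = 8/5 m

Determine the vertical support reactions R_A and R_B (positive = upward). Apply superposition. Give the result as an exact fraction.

R_A = 55/6 kN, R_B = 59/6 kN

Load 1 — point force P=-17 kN at a=4/3 m (b=L-a=8/3):
  R_A = Pb/L = (-17)·(8/3)/4 = -34/3 kN
  R_B = Pa/L = (-17)·(4/3)/4 = -17/3 kN
Load 2 — uniform load w=9 kN/m over full span:
  R_A = wL/2 = 9·4/2 = 18 kN
  R_B = wL/2 = 9·4/2 = 18 kN
Load 3 — applied couple M₀=10 kN·m at a=8/5 m (b=L-a=12/5):
  R_A = M₀/L = 10/4 = 5/2 kN
  R_B = -M₀/L = -10/4 = -5/2 kN
Superposition: R_A = 55/6 kN, R_B = 59/6 kN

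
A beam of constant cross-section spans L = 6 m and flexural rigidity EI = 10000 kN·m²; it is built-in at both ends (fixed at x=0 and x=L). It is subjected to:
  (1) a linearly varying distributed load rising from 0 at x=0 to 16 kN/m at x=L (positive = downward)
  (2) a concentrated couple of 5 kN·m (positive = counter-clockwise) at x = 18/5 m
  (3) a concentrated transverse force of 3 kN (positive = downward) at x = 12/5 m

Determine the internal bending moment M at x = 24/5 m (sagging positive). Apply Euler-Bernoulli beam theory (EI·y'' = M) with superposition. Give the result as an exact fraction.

M(24/5) = -333/625 kN·m

Load 1 — triangular load w₀=16 kN/m (0→w₀ over full span):
  M_1 = 3w₀Lx/20 - w₀L²/30 - w₀x³/(6L) = 3·16·6·(24/5)/20 - 16·6²/30 - 16·(24/5)³/(6·6) = 96/125 kN·m
Load 2 — applied couple M₀=5 kN·m at a=18/5 m (b=L-a=12/5):
  M_2 = R_Ax - M_A - M₀  [x>a] with R_A=6/5, M_A=8/5 = (6/5)·(24/5) - (8/5) - 5 = -21/25 kN·m
Load 3 — point force P=3 kN at a=12/5 m (b=L-a=18/5):
  M_3 = Pa²(a+3b)(L-x)/L³ - Pa²b/L²  [x>a] = 3·(12/5)²·((12/5)+3·(18/5))·(6-(24/5))/6³ - 3·(12/5)²·(18/5)/6² = -288/625 kN·m
Superposition: M = Σ M_i = -333/625 kN·m ≈ -0.532800 kN·m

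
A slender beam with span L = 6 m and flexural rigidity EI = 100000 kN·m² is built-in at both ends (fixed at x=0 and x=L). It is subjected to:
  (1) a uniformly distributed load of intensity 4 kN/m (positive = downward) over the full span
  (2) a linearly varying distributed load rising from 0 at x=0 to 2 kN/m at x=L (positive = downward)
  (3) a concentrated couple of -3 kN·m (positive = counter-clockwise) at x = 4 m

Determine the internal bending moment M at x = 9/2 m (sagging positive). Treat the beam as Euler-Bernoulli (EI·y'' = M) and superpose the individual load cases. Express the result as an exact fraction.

Load 1 — uniform load w=4 kN/m over full span:
  M_1 = wLx/2 - wL²/12 - wx²/2 = 4·6·(9/2)/2 - 4·6²/12 - 4·(9/2)²/2 = 3/2 kN·m
Load 2 — triangular load w₀=2 kN/m (0→w₀ over full span):
  M_2 = 3w₀Lx/20 - w₀L²/30 - w₀x³/(6L) = 3·2·6·(9/2)/20 - 2·6²/30 - 2·(9/2)³/(6·6) = 51/80 kN·m
Load 3 — applied couple M₀=-3 kN·m at a=4 m (b=L-a=2):
  M_3 = R_Ax - M_A - M₀  [x>a] with R_A=-2/3, M_A=-1 = (-2/3)·(9/2) - (-1) - (-3) = 1 kN·m
Superposition: M = Σ M_i = 251/80 kN·m ≈ 3.137500 kN·m

M(9/2) = 251/80 kN·m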